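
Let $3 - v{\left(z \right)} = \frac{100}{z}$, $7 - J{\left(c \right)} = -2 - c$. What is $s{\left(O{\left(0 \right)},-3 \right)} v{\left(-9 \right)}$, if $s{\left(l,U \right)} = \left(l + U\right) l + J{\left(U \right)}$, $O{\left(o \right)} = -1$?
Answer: $\frac{1270}{9} \approx 141.11$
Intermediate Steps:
$J{\left(c \right)} = 9 + c$ ($J{\left(c \right)} = 7 - \left(-2 - c\right) = 7 + \left(2 + c\right) = 9 + c$)
$v{\left(z \right)} = 3 - \frac{100}{z}$
$s{\left(l,U \right)} = 9 + U + l \left(U + l\right)$ ($s{\left(l,U \right)} = \left(l + U\right) l + \left(9 + U\right) = \left(U + l\right) l + \left(9 + U\right) = l \left(U + l\right) + \left(9 + U\right) = 9 + U + l \left(U + l\right)$)
$s{\left(O{\left(0 \right)},-3 \right)} v{\left(-9 \right)} = \left(9 - 3 + \left(-1\right)^{2} - -3\right) \left(3 - \frac{100}{-9}\right) = \left(9 - 3 + 1 + 3\right) \left(3 - - \frac{100}{9}\right) = 10 \left(3 + \frac{100}{9}\right) = 10 \cdot \frac{127}{9} = \frac{1270}{9}$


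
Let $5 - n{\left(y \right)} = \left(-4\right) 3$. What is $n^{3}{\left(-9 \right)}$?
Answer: $4913$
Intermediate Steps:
$n{\left(y \right)} = 17$ ($n{\left(y \right)} = 5 - \left(-4\right) 3 = 5 - -12 = 5 + 12 = 17$)
$n^{3}{\left(-9 \right)} = 17^{3} = 4913$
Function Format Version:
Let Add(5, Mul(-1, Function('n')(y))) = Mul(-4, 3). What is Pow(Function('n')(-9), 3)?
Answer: 4913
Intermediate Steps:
Function('n')(y) = 17 (Function('n')(y) = Add(5, Mul(-1, Mul(-4, 3))) = Add(5, Mul(-1, -12)) = Add(5, 12) = 17)
Pow(Function('n')(-9), 3) = Pow(17, 3) = 4913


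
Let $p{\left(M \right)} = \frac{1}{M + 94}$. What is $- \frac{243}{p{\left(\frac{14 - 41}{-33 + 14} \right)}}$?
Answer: $- \frac{440559}{19} \approx -23187.0$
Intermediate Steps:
$p{\left(M \right)} = \frac{1}{94 + M}$
$- \frac{243}{p{\left(\frac{14 - 41}{-33 + 14} \right)}} = - \frac{243}{\frac{1}{94 + \frac{14 - 41}{-33 + 14}}} = - \frac{243}{\frac{1}{94 - \frac{27}{-19}}} = - \frac{243}{\frac{1}{94 - - \frac{27}{19}}} = - \frac{243}{\frac{1}{94 + \frac{27}{19}}} = - \frac{243}{\frac{1}{\frac{1813}{19}}} = - \frac{243}{\frac{19}{1813}} = \left(-243\right) \frac{1813}{19} = - \frac{440559}{19}$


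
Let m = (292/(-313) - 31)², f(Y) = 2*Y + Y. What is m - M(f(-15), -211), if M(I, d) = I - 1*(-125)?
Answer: 92062505/97969 ≈ 939.71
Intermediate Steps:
f(Y) = 3*Y
M(I, d) = 125 + I (M(I, d) = I + 125 = 125 + I)
m = 99900025/97969 (m = (292*(-1/313) - 31)² = (-292/313 - 31)² = (-9995/313)² = 99900025/97969 ≈ 1019.7)
m - M(f(-15), -211) = 99900025/97969 - (125 + 3*(-15)) = 99900025/97969 - (125 - 45) = 99900025/97969 - 1*80 = 99900025/97969 - 80 = 92062505/97969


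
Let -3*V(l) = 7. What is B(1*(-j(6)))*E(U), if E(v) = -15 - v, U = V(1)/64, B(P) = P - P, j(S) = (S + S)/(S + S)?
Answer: 0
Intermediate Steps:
j(S) = 1 (j(S) = (2*S)/((2*S)) = (2*S)*(1/(2*S)) = 1)
V(l) = -7/3 (V(l) = -1/3*7 = -7/3)
B(P) = 0
U = -7/192 (U = -7/3/64 = -7/3*1/64 = -7/192 ≈ -0.036458)
B(1*(-j(6)))*E(U) = 0*(-15 - 1*(-7/192)) = 0*(-15 + 7/192) = 0*(-2873/192) = 0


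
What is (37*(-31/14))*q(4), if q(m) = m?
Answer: -2294/7 ≈ -327.71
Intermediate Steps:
(37*(-31/14))*q(4) = (37*(-31/14))*4 = -1147/14*4 = -2294/7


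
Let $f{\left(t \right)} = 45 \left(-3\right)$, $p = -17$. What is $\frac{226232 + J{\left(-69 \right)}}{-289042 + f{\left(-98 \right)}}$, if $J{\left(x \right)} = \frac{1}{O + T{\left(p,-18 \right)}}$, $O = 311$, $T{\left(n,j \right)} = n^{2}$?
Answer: $- \frac{135739201}{173506200} \approx -0.78233$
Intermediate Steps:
$f{\left(t \right)} = -135$
$J{\left(x \right)} = \frac{1}{600}$ ($J{\left(x \right)} = \frac{1}{311 + \left(-17\right)^{2}} = \frac{1}{311 + 289} = \frac{1}{600}$)
$\frac{226232 + J{\left(-69 \right)}}{-289042 + f{\left(-98 \right)}} = \frac{226232 + \frac{1}{600}}{-289042 - 135} = \frac{135739201}{600 \left(-289177\right)} = \frac{135739201}{600} \left(- \frac{1}{289177}\right) = - \frac{135739201}{173506200}$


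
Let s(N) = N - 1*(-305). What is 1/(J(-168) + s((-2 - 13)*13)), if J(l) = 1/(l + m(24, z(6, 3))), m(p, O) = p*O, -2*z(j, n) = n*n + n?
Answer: 312/34319 ≈ 0.0090912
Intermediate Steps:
z(j, n) = -n/2 - n²/2 (z(j, n) = -(n*n + n)/2 = -(n² + n)/2 = -(n + n²)/2 = -n/2 - n²/2)
m(p, O) = O*p
s(N) = 305 + N (s(N) = N + 305 = 305 + N)
J(l) = 1/(-144 + l) (J(l) = 1/(l - ½*3*(1 + 3)*24) = 1/(l - ½*3*4*24) = 1/(l - 6*24) = 1/(l - 144) = 1/(-144 + l))
1/(J(-168) + s((-2 - 13)*13)) = 1/(1/(-144 - 168) + (305 + (-2 - 13)*13)) = 1/(1/(-312) + (305 - 15*13)) = 1/(-1/312 + (305 - 195)) = 1/(-1/312 + 110) = 1/(34319/312) = 312/34319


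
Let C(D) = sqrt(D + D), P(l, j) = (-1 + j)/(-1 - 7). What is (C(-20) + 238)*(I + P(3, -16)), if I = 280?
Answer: 268583/4 + 2257*I*sqrt(10)/4 ≈ 67146.0 + 1784.3*I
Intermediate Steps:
P(l, j) = 1/8 - j/8 (P(l, j) = (-1 + j)/(-8) = (-1 + j)*(-1/8) = 1/8 - j/8)
C(D) = sqrt(2)*sqrt(D) (C(D) = sqrt(2*D) = sqrt(2)*sqrt(D))
(C(-20) + 238)*(I + P(3, -16)) = (sqrt(2)*sqrt(-20) + 238)*(280 + (1/8 - 1/8*(-16))) = (sqrt(2)*(2*I*sqrt(5)) + 238)*(280 + (1/8 + 2)) = (2*I*sqrt(10) + 238)*(280 + 17/8) = (238 + 2*I*sqrt(10))*(2257/8) = 268583/4 + 2257*I*sqrt(10)/4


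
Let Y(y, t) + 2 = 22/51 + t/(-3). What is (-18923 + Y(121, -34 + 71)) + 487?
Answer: -940945/51 ≈ -18450.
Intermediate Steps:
Y(y, t) = -80/51 - t/3 (Y(y, t) = -2 + (22/51 + t/(-3)) = -2 + (22*(1/51) + t*(-⅓)) = -2 + (22/51 - t/3) = -80/51 - t/3)
(-18923 + Y(121, -34 + 71)) + 487 = (-18923 + (-80/51 - (-34 + 71)/3)) + 487 = (-18923 + (-80/51 - ⅓*37)) + 487 = (-18923 + (-80/51 - 37/3)) + 487 = (-18923 - 709/51) + 487 = -965782/51 + 487 = -940945/51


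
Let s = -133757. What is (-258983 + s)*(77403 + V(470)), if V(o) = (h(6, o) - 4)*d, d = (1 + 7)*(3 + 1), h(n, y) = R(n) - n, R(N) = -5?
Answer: -30210739020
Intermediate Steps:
h(n, y) = -5 - n
d = 32 (d = 8*4 = 32)
V(o) = -480 (V(o) = ((-5 - 1*6) - 4)*32 = ((-5 - 6) - 4)*32 = (-11 - 4)*32 = -15*32 = -480)
(-258983 + s)*(77403 + V(470)) = (-258983 - 133757)*(77403 - 480) = -392740*76923 = -30210739020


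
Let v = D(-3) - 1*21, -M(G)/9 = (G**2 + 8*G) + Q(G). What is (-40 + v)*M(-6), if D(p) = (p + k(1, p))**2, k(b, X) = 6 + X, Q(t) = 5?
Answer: -3843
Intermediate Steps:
D(p) = (6 + 2*p)**2 (D(p) = (p + (6 + p))**2 = (6 + 2*p)**2)
M(G) = -45 - 72*G - 9*G**2 (M(G) = -9*((G**2 + 8*G) + 5) = -9*(5 + G**2 + 8*G) = -45 - 72*G - 9*G**2)
v = -21 (v = 4*(3 - 3)**2 - 1*21 = 4*0**2 - 21 = 4*0 - 21 = 0 - 21 = -21)
(-40 + v)*M(-6) = (-40 - 21)*(-45 - 72*(-6) - 9*(-6)**2) = -61*(-45 + 432 - 9*36) = -61*(-45 + 432 - 324) = -61*63 = -3843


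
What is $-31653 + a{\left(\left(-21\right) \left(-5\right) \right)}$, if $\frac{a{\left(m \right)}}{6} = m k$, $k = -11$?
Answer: $-38583$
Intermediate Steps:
$a{\left(m \right)} = - 66 m$ ($a{\left(m \right)} = 6 m \left(-11\right) = 6 \left(- 11 m\right) = - 66 m$)
$-31653 + a{\left(\left(-21\right) \left(-5\right) \right)} = -31653 - 66 \left(\left(-21\right) \left(-5\right)\right) = -31653 - 6930 = -38583$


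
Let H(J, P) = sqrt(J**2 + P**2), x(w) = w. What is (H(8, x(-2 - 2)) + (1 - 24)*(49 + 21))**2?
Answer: 2592180 - 12880*sqrt(5) ≈ 2.5634e+6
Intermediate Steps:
(H(8, x(-2 - 2)) + (1 - 24)*(49 + 21))**2 = (sqrt(8**2 + (-2 - 2)**2) + (1 - 24)*(49 + 21))**2 = (sqrt(64 + (-4)**2) - 23*70)**2 = (sqrt(64 + 16) - 1610)**2 = (sqrt(80) - 1610)**2 = (4*sqrt(5) - 1610)**2 = (-1610 + 4*sqrt(5))**2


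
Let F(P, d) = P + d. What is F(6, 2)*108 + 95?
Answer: 959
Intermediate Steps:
F(6, 2)*108 + 95 = (6 + 2)*108 + 95 = 8*108 + 95 = 864 + 95 = 959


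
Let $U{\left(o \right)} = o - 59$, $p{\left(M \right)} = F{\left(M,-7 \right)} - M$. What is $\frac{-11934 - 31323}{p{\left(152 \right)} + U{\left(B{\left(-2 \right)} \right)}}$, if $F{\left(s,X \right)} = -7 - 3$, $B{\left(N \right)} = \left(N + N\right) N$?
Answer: $\frac{14419}{71} \approx 203.08$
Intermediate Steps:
$B{\left(N \right)} = 2 N^{2}$ ($B{\left(N \right)} = 2 N N = 2 N^{2}$)
$F{\left(s,X \right)} = -10$
$p{\left(M \right)} = -10 - M$
$U{\left(o \right)} = -59 + o$
$\frac{-11934 - 31323}{p{\left(152 \right)} + U{\left(B{\left(-2 \right)} \right)}} = \frac{-11934 - 31323}{\left(-10 - 152\right) - \left(59 - 2 \left(-2\right)^{2}\right)} = - \frac{43257}{\left(-10 - 152\right) + \left(-59 + 2 \cdot 4\right)} = - \frac{43257}{-162 + \left(-59 + 8\right)} = - \frac{43257}{-162 - 51} = - \frac{43257}{-213} = \left(-43257\right) \left(- \frac{1}{213}\right) = \frac{14419}{71}$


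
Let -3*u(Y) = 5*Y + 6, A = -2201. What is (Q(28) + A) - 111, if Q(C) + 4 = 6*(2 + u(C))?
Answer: -2596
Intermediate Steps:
u(Y) = -2 - 5*Y/3 (u(Y) = -(5*Y + 6)/3 = -(6 + 5*Y)/3 = -2 - 5*Y/3)
Q(C) = -4 - 10*C (Q(C) = -4 + 6*(2 + (-2 - 5*C/3)) = -4 + 6*(-5*C/3) = -4 - 10*C)
(Q(28) + A) - 111 = ((-4 - 10*28) - 2201) - 111 = ((-4 - 280) - 2201) - 111 = (-284 - 2201) - 111 = -2485 - 111 = -2596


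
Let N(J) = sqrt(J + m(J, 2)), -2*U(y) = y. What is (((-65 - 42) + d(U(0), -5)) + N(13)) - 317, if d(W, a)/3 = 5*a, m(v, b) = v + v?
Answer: -499 + sqrt(39) ≈ -492.75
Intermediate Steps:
U(y) = -y/2
m(v, b) = 2*v
N(J) = sqrt(3)*sqrt(J) (N(J) = sqrt(J + 2*J) = sqrt(3*J) = sqrt(3)*sqrt(J))
d(W, a) = 15*a (d(W, a) = 3*(5*a) = 15*a)
(((-65 - 42) + d(U(0), -5)) + N(13)) - 317 = (((-65 - 42) + 15*(-5)) + sqrt(3)*sqrt(13)) - 317 = ((-107 - 75) + sqrt(39)) - 317 = (-182 + sqrt(39)) - 317 = -499 + sqrt(39)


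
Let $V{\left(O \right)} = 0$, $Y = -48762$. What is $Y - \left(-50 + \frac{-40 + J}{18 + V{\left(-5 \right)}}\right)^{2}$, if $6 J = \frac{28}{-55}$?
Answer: $- \frac{113546269699}{2205225} \approx -51490.0$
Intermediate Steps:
$J = - \frac{14}{165}$ ($J = \frac{28 \frac{1}{-55}}{6} = \frac{28 \left(- \frac{1}{55}\right)}{6} = \frac{1}{6} \left(- \frac{28}{55}\right) = - \frac{14}{165} \approx -0.084849$)
$Y - \left(-50 + \frac{-40 + J}{18 + V{\left(-5 \right)}}\right)^{2} = -48762 - \left(-50 + \frac{-40 - \frac{14}{165}}{18 + 0}\right)^{2} = -48762 - \left(-50 - \frac{6614}{165 \cdot 18}\right)^{2} = -48762 - \left(-50 - \frac{3307}{1485}\right)^{2} = -48762 - \left(- \frac{77557}{1485}\right)^{2} = -48762 - \frac{6015088249}{2205225} = - \frac{113546269699}{2205225}$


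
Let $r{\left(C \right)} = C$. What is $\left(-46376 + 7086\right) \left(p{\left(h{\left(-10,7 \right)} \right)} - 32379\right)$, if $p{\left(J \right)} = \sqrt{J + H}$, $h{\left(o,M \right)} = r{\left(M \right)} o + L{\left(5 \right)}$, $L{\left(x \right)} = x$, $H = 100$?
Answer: $1272170910 - 39290 \sqrt{35} \approx 1.2719 \cdot 10^{9}$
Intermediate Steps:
$h{\left(o,M \right)} = 5 + M o$ ($h{\left(o,M \right)} = M o + 5 = 5 + M o$)
$p{\left(J \right)} = \sqrt{100 + J}$ ($p{\left(J \right)} = \sqrt{J + 100} = \sqrt{100 + J}$)
$\left(-46376 + 7086\right) \left(p{\left(h{\left(-10,7 \right)} \right)} - 32379\right) = \left(-46376 + 7086\right) \left(\sqrt{100 + \left(5 + 7 \left(-10\right)\right)} - 32379\right) = - 39290 \left(\sqrt{100 + \left(5 - 70\right)} - 32379\right) = - 39290 \left(\sqrt{100 - 65} - 32379\right) = - 39290 \left(\sqrt{35} - 32379\right) = - 39290 \left(-32379 + \sqrt{35}\right) = 1272170910 - 39290 \sqrt{35}$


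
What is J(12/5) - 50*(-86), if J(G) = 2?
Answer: 4302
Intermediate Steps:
J(12/5) - 50*(-86) = 2 - 50*(-86) = 2 + 4300 = 4302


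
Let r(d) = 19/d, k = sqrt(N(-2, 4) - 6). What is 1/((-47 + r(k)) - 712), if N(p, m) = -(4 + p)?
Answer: -6072/4609009 + 38*I*sqrt(2)/4609009 ≈ -0.0013174 + 1.166e-5*I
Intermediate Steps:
N(p, m) = -4 - p
k = 2*I*sqrt(2) (k = sqrt((-4 - 1*(-2)) - 6) = sqrt((-4 + 2) - 6) = sqrt(-2 - 6) = sqrt(-8) = 2*I*sqrt(2) ≈ 2.8284*I)
1/((-47 + r(k)) - 712) = 1/((-47 + 19/((2*I*sqrt(2)))) - 712) = 1/((-47 + 19*(-I*sqrt(2)/4)) - 712) = 1/((-47 - 19*I*sqrt(2)/4) - 712) = 1/(-759 - 19*I*sqrt(2)/4)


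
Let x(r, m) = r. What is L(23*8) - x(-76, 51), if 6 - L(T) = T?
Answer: -102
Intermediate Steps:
L(T) = 6 - T
L(23*8) - x(-76, 51) = (6 - 23*8) - 1*(-76) = (6 - 1*184) + 76 = (6 - 184) + 76 = -178 + 76 = -102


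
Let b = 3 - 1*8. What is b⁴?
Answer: 625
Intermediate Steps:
b = -5 (b = 3 - 8 = -5)
b⁴ = (-5)⁴ = 625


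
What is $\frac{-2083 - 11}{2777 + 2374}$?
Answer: $- \frac{698}{1717} \approx -0.40652$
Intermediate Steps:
$\frac{-2083 - 11}{2777 + 2374} = \frac{-2083 + \left(-29 + 18\right)}{5151} = \left(-2083 - 11\right) \frac{1}{5151} = \left(-2094\right) \frac{1}{5151} = - \frac{698}{1717}$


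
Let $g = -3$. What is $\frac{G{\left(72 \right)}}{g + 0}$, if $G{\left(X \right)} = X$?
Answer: $-24$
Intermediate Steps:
$\frac{G{\left(72 \right)}}{g + 0} = \frac{1}{-3 + 0} \cdot 72 = \frac{1}{-3} \cdot 72 = \left(- \frac{1}{3}\right) 72 = -24$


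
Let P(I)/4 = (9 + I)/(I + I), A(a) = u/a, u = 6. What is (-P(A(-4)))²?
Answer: 100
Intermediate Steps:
A(a) = 6/a
P(I) = 2*(9 + I)/I (P(I) = 4*((9 + I)/(I + I)) = 4*((9 + I)/((2*I))) = 4*((9 + I)*(1/(2*I))) = 4*((9 + I)/(2*I)) = 2*(9 + I)/I)
(-P(A(-4)))² = (-(2 + 18/((6/(-4)))))² = (-(2 + 18/((6*(-¼)))))² = (-(2 + 18/(-3/2)))² = (-(2 + 18*(-⅔)))² = (-(2 - 12))² = (-1*(-10))² = 10² = 100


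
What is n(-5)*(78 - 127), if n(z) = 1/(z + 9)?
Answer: -49/4 ≈ -12.250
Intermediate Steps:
n(z) = 1/(9 + z)
n(-5)*(78 - 127) = (78 - 127)/(9 - 5) = -49/4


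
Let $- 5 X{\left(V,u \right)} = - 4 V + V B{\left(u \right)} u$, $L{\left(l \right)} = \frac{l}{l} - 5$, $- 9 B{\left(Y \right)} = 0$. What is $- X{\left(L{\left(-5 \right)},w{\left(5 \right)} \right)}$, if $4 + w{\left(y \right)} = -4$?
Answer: $\frac{16}{5} \approx 3.2$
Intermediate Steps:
$B{\left(Y \right)} = 0$ ($B{\left(Y \right)} = \left(- \frac{1}{9}\right) 0 = 0$)
$w{\left(y \right)} = -8$ ($w{\left(y \right)} = -4 - 4 = -8$)
$L{\left(l \right)} = -4$ ($L{\left(l \right)} = 1 - 5 = -4$)
$X{\left(V,u \right)} = \frac{4 V}{5}$ ($X{\left(V,u \right)} = - \frac{- 4 V + V 0 u}{5} = - \frac{- 4 V + 0 u}{5} = - \frac{- 4 V + 0}{5} = - \frac{\left(-4\right) V}{5} = \frac{4 V}{5}$)
$- X{\left(L{\left(-5 \right)},w{\left(5 \right)} \right)} = - \frac{4 \left(-4\right)}{5} = \left(-1\right) \left(- \frac{16}{5}\right) = \frac{16}{5}$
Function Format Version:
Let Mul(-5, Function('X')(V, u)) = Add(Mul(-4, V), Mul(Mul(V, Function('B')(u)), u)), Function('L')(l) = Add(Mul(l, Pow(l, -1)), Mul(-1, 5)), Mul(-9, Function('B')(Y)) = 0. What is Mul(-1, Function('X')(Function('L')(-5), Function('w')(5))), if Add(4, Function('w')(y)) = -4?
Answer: Rational(16, 5) ≈ 3.2000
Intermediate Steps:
Function('B')(Y) = 0 (Function('B')(Y) = Mul(Rational(-1, 9), 0) = 0)
Function('w')(y) = -8 (Function('w')(y) = Add(-4, -4) = -8)
Function('L')(l) = -4 (Function('L')(l) = Add(1, -5) = -4)
Function('X')(V, u) = Mul(Rational(4, 5), V) (Function('X')(V, u) = Mul(Rational(-1, 5), Add(Mul(-4, V), Mul(Mul(V, 0), u))) = Mul(Rational(-1, 5), Add(Mul(-4, V), Mul(0, u))) = Mul(Rational(-1, 5), Add(Mul(-4, V), 0)) = Mul(Rational(-1, 5), Mul(-4, V)) = Mul(Rational(4, 5), V))
Mul(-1, Function('X')(Function('L')(-5), Function('w')(5))) = Mul(-1, Mul(Rational(4, 5), -4)) = Mul(-1, Rational(-16, 5)) = Rational(16, 5)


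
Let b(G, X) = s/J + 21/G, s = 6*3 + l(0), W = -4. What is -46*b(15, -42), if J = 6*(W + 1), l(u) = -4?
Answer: -1288/45 ≈ -28.622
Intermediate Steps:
s = 14 (s = 6*3 - 4 = 18 - 4 = 14)
J = -18 (J = 6*(-4 + 1) = 6*(-3) = -18)
b(G, X) = -7/9 + 21/G (b(G, X) = 14/(-18) + 21/G = 14*(-1/18) + 21/G = -7/9 + 21/G)
-46*b(15, -42) = -46*(-7/9 + 21/15) = -46*(-7/9 + 21*(1/15)) = -46*(-7/9 + 7/5) = -46*28/45 = -1288/45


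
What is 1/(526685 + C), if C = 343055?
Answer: 1/869740 ≈ 1.1498e-6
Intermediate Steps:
1/(526685 + C) = 1/(526685 + 343055) = 1/869740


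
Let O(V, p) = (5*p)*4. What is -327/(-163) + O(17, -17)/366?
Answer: 32131/29829 ≈ 1.0772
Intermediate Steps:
O(V, p) = 20*p
-327/(-163) + O(17, -17)/366 = -327/(-163) + (20*(-17))/366 = -327*(-1/163) - 340*1/366 = 327/163 - 170/183 = 32131/29829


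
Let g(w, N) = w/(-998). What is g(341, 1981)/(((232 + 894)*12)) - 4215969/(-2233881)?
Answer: 6316831003147/3347092407984 ≈ 1.8873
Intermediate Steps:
g(w, N) = -w/998 (g(w, N) = w*(-1/998) = -w/998)
g(341, 1981)/(((232 + 894)*12)) - 4215969/(-2233881) = (-1/998*341)/(((232 + 894)*12)) - 4215969/(-2233881) = -341/(998*(1126*12)) - 4215969*(-1/2233881) = -341/998/13512 + 468441/248209 = -341/998*1/13512 + 468441/248209 = -341/13484976 + 468441/248209 = 6316831003147/3347092407984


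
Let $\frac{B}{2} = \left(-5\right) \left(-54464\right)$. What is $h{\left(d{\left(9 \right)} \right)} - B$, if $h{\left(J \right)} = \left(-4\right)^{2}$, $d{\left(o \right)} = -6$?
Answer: $-544624$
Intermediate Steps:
$h{\left(J \right)} = 16$
$B = 544640$ ($B = 2 \left(\left(-5\right) \left(-54464\right)\right) = 2 \cdot 272320 = 544640$)
$h{\left(d{\left(9 \right)} \right)} - B = 16 - 544640 = -544624$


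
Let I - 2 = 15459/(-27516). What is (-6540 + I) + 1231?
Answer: -48680957/9172 ≈ -5307.6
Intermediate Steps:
I = 13191/9172 (I = 2 + 15459/(-27516) = 2 + 15459*(-1/27516) = 2 - 5153/9172 = 13191/9172 ≈ 1.4382)
(-6540 + I) + 1231 = (-6540 + 13191/9172) + 1231 = -59971689/9172 + 1231 = -48680957/9172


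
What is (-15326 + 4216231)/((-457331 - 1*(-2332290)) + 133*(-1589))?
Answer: 4200905/1663622 ≈ 2.5252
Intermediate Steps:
(-15326 + 4216231)/((-457331 - 1*(-2332290)) + 133*(-1589)) = 4200905/((-457331 + 2332290) - 211337) = 4200905/(1874959 - 211337) = 4200905/1663622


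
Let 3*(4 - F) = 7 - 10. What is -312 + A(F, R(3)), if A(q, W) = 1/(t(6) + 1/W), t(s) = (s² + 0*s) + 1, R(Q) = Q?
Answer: -34941/112 ≈ -311.97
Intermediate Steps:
F = 5 (F = 4 - (7 - 10)/3 = 4 - ⅓*(-3) = 4 + 1 = 5)
t(s) = 1 + s² (t(s) = (s² + 0) + 1 = s² + 1 = 1 + s²)
A(q, W) = 1/(37 + 1/W) (A(q, W) = 1/((1 + 6²) + 1/W) = 1/((1 + 36) + 1/W) = 1/(37 + 1/W))
-312 + A(F, R(3)) = -312 + 3/(1 + 37*3) = -312 + 3/(1 + 111) = -312 + 3/112 = -34941/112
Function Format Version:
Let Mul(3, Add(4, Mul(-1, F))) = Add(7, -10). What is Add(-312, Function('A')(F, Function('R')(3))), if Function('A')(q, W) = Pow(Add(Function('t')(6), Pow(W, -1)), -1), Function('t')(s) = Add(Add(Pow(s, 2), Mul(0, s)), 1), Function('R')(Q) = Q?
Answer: Rational(-34941, 112) ≈ -311.97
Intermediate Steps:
F = 5 (F = Add(4, Mul(Rational(-1, 3), Add(7, -10))) = Add(4, Mul(Rational(-1, 3), -3)) = Add(4, 1) = 5)
Function('t')(s) = Add(1, Pow(s, 2)) (Function('t')(s) = Add(Add(Pow(s, 2), 0), 1) = Add(Pow(s, 2), 1) = Add(1, Pow(s, 2)))
Function('A')(q, W) = Pow(Add(37, Pow(W, -1)), -1) (Function('A')(q, W) = Pow(Add(Add(1, Pow(6, 2)), Pow(W, -1)), -1) = Pow(Add(Add(1, 36), Pow(W, -1)), -1) = Pow(Add(37, Pow(W, -1)), -1))
Add(-312, Function('A')(F, Function('R')(3))) = Add(-312, Mul(3, Pow(Add(1, Mul(37, 3)), -1))) = Add(-312, Mul(3, Pow(Add(1, 111), -1))) = Add(-312, Mul(3, Pow(112, -1))) = Add(-312, Mul(3, Rational(1, 112))) = Add(-312, Rational(3, 112)) = Rational(-34941, 112)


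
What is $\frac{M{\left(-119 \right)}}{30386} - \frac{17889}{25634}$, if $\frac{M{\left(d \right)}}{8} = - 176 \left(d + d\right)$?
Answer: $\frac{4023240391}{389457362} \approx 10.33$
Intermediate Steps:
$M{\left(d \right)} = - 2816 d$ ($M{\left(d \right)} = 8 \left(- 176 \left(d + d\right)\right) = 8 \left(- 176 \cdot 2 d\right) = 8 \left(- 352 d\right) = - 2816 d$)
$\frac{M{\left(-119 \right)}}{30386} - \frac{17889}{25634} = \frac{\left(-2816\right) \left(-119\right)}{30386} - \frac{17889}{25634} = 335104 \cdot \frac{1}{30386} - \frac{17889}{25634} = \frac{167552}{15193} - \frac{17889}{25634} = \frac{4023240391}{389457362}$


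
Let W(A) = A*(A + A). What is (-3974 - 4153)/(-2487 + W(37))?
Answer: -8127/251 ≈ -32.378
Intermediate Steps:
W(A) = 2*A**2 (W(A) = A*(2*A) = 2*A**2)
(-3974 - 4153)/(-2487 + W(37)) = (-3974 - 4153)/(-2487 + 2*37**2) = -8127/(-2487 + 2*1369) = -8127/(-2487 + 2738) = -8127/251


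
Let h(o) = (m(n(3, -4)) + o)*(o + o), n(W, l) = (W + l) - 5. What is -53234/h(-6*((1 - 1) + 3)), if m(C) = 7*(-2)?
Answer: -26617/576 ≈ -46.210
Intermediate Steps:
n(W, l) = -5 + W + l
m(C) = -14
h(o) = 2*o*(-14 + o) (h(o) = (-14 + o)*(o + o) = (-14 + o)*(2*o) = 2*o*(-14 + o))
-53234/h(-6*((1 - 1) + 3)) = -53234*(-1/(12*(-14 - 6*((1 - 1) + 3))*((1 - 1) + 3))) = -53234*(-1/(12*(0 + 3)*(-14 - 6*(0 + 3)))) = -53234*(-1/(36*(-14 - 6*3))) = -53234*(-1/(36*(-14 - 18))) = -53234/(2*(-18)*(-32)) = -53234/1152 = -53234*1/1152 = -26617/576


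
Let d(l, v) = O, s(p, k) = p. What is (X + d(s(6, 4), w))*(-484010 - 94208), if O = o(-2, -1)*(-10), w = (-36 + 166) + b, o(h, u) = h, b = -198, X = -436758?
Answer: 252529772884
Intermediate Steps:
w = -68 (w = (-36 + 166) - 198 = 130 - 198 = -68)
O = 20 (O = -2*(-10) = 20)
d(l, v) = 20
(X + d(s(6, 4), w))*(-484010 - 94208) = (-436758 + 20)*(-484010 - 94208) = -436738*(-578218) = 252529772884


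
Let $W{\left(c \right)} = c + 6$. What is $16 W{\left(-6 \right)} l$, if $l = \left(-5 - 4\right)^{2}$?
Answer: $0$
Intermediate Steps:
$W{\left(c \right)} = 6 + c$
$l = 81$ ($l = \left(-9\right)^{2} = 81$)
$16 W{\left(-6 \right)} l = 16 \left(6 - 6\right) 81 = 16 \cdot 0 \cdot 81 = 0 \cdot 81 = 0$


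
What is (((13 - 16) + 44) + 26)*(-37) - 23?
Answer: -2502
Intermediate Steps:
(((13 - 16) + 44) + 26)*(-37) - 23 = ((-3 + 44) + 26)*(-37) - 23 = (41 + 26)*(-37) - 23 = 67*(-37) - 23 = -2479 - 23 = -2502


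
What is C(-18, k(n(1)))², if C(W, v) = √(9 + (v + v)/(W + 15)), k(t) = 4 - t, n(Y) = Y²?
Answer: 7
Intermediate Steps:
C(W, v) = √(9 + 2*v/(15 + W)) (C(W, v) = √(9 + (2*v)/(15 + W)) = √(9 + 2*v/(15 + W)))
C(-18, k(n(1)))² = (√((135 + 2*(4 - 1*1²) + 9*(-18))/(15 - 18)))² = (√((135 + 2*(4 - 1*1) - 162)/(-3)))² = (√(-(135 + 2*(4 - 1) - 162)/3))² = (√(-(135 + 2*3 - 162)/3))² = (√(-(135 + 6 - 162)/3))² = (√(-⅓*(-21)))² = (√7)² = 7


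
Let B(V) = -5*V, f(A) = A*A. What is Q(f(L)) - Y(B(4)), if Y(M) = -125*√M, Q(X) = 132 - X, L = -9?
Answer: 51 + 250*I*√5 ≈ 51.0 + 559.02*I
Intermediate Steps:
f(A) = A²
Q(f(L)) - Y(B(4)) = (132 - 1*(-9)²) - (-125)*√(-5*4) = (132 - 1*81) - (-125)*√(-20) = (132 - 81) - (-125)*2*I*√5 = 51 - (-250)*I*√5 = 51 + 250*I*√5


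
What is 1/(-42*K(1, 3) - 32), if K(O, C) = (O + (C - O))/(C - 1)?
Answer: -1/95 ≈ -0.010526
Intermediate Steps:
K(O, C) = C/(-1 + C)
1/(-42*K(1, 3) - 32) = 1/(-126/(-1 + 3) - 32) = 1/(-126/2 - 32) = 1/(-42*3/2 - 32) = 1/(-63 - 32) = 1/(-95) = -1/95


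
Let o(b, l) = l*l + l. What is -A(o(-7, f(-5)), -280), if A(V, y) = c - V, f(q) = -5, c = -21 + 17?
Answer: 24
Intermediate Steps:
c = -4
o(b, l) = l + l² (o(b, l) = l² + l = l + l²)
A(V, y) = -4 - V
-A(o(-7, f(-5)), -280) = -(-4 - (-5)*(1 - 5)) = -(-4 - (-5)*(-4)) = -(-4 - 1*20) = -(-4 - 20) = -1*(-24) = 24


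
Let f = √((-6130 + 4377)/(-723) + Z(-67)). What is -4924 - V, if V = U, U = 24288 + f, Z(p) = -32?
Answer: -29212 - I*√15459909/723 ≈ -29212.0 - 5.4383*I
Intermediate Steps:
f = I*√15459909/723 (f = √((-6130 + 4377)/(-723) - 32) = √(-1753*(-1/723) - 32) = √(1753/723 - 32) = √(-21383/723) = I*√15459909/723 ≈ 5.4383*I)
U = 24288 + I*√15459909/723 ≈ 24288.0 + 5.4383*I
V = 24288 + I*√15459909/723 ≈ 24288.0 + 5.4383*I
-4924 - V = -4924 - (24288 + I*√15459909/723) = -4924 + (-24288 - I*√15459909/723) = -29212 - I*√15459909/723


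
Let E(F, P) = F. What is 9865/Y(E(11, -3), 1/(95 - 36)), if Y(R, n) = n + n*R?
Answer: 582035/12 ≈ 48503.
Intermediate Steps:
Y(R, n) = n + R*n
9865/Y(E(11, -3), 1/(95 - 36)) = 9865/(((1 + 11)/(95 - 36))) = 9865/((12/59)) = 9865/(((1/59)*12)) = 9865/(12/59) = 9865*(59/12) = 582035/12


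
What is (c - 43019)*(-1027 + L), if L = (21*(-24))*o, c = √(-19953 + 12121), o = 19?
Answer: 456130457 - 21206*I*√1958 ≈ 4.5613e+8 - 9.3835e+5*I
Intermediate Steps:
c = 2*I*√1958 (c = √(-7832) = 2*I*√1958 ≈ 88.499*I)
L = -9576 (L = (21*(-24))*19 = -504*19 = -9576)
(c - 43019)*(-1027 + L) = (2*I*√1958 - 43019)*(-1027 - 9576) = (-43019 + 2*I*√1958)*(-10603) = 456130457 - 21206*I*√1958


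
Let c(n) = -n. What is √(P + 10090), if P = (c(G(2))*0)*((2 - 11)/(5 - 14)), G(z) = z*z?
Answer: √10090 ≈ 100.45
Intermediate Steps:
G(z) = z²
P = 0 (P = (-1*2²*0)*((2 - 11)/(5 - 14)) = (-1*4*0)*(-9/(-9)) = (-4*0)*(-9*(-⅑)) = 0*1 = 0)
√(P + 10090) = √(0 + 10090) = √10090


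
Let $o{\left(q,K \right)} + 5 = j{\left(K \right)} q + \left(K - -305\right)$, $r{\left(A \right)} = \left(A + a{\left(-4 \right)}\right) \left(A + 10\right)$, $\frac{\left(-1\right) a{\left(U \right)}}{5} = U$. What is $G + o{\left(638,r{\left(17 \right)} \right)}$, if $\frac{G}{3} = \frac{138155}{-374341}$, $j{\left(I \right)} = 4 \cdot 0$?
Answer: $\frac{485854494}{374341} \approx 1297.9$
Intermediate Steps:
$j{\left(I \right)} = 0$
$a{\left(U \right)} = - 5 U$
$G = - \frac{414465}{374341}$ ($G = 3 \frac{138155}{-374341} = 3 \cdot 138155 \left(- \frac{1}{374341}\right) = 3 \left(- \frac{138155}{374341}\right) = - \frac{414465}{374341} \approx -1.1072$)
$r{\left(A \right)} = \left(10 + A\right) \left(20 + A\right)$ ($r{\left(A \right)} = \left(A - -20\right) \left(A + 10\right) = \left(A + 20\right) \left(10 + A\right) = \left(20 + A\right) \left(10 + A\right) = \left(10 + A\right) \left(20 + A\right)$)
$o{\left(q,K \right)} = 300 + K$ ($o{\left(q,K \right)} = -5 + \left(0 q + \left(K - -305\right)\right) = -5 + \left(0 + \left(K + 305\right)\right) = -5 + \left(0 + \left(305 + K\right)\right) = -5 + \left(305 + K\right) = 300 + K$)
$G + o{\left(638,r{\left(17 \right)} \right)} = - \frac{414465}{374341} + \left(300 + \left(200 + 17^{2} + 30 \cdot 17\right)\right) = - \frac{414465}{374341} + \left(300 + \left(200 + 289 + 510\right)\right) = - \frac{414465}{374341} + \left(300 + 999\right) = - \frac{414465}{374341} + 1299 = \frac{485854494}{374341}$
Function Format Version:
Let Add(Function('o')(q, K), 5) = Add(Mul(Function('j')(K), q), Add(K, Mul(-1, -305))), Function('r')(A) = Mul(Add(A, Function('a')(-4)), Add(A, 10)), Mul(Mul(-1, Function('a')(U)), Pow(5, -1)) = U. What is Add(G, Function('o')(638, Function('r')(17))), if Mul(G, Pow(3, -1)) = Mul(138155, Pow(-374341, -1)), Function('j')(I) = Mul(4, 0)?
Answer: Rational(485854494, 374341) ≈ 1297.9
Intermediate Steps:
Function('j')(I) = 0
Function('a')(U) = Mul(-5, U)
G = Rational(-414465, 374341) (G = Mul(3, Mul(138155, Pow(-374341, -1))) = Mul(3, Mul(138155, Rational(-1, 374341))) = Mul(3, Rational(-138155, 374341)) = Rational(-414465, 374341) ≈ -1.1072)
Function('r')(A) = Mul(Add(10, A), Add(20, A)) (Function('r')(A) = Mul(Add(A, Mul(-5, -4)), Add(A, 10)) = Mul(Add(A, 20), Add(10, A)) = Mul(Add(20, A), Add(10, A)) = Mul(Add(10, A), Add(20, A)))
Function('o')(q, K) = Add(300, K) (Function('o')(q, K) = Add(-5, Add(Mul(0, q), Add(K, Mul(-1, -305)))) = Add(-5, Add(0, Add(K, 305))) = Add(-5, Add(0, Add(305, K))) = Add(-5, Add(305, K)) = Add(300, K))
Add(G, Function('o')(638, Function('r')(17))) = Add(Rational(-414465, 374341), Add(300, Add(200, Pow(17, 2), Mul(30, 17)))) = Add(Rational(-414465, 374341), Add(300, Add(200, 289, 510))) = Add(Rational(-414465, 374341), Add(300, 999)) = Add(Rational(-414465, 374341), 1299) = Rational(485854494, 374341)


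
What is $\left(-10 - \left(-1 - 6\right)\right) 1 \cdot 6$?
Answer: $-18$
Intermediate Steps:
$\left(-10 - \left(-1 - 6\right)\right) 1 \cdot 6 = \left(-10 - -7\right) 1 \cdot 6 = \left(-10 + 7\right) 1 \cdot 6 = \left(-3\right) 1 \cdot 6 = \left(-3\right) 6 = -18$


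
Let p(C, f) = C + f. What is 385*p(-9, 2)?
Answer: -2695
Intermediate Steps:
385*p(-9, 2) = 385*(-9 + 2) = 385*(-7) = -2695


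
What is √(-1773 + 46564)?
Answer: √44791 ≈ 211.64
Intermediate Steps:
√(-1773 + 46564) = √44791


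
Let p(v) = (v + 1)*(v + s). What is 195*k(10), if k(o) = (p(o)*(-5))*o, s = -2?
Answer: -858000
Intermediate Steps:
p(v) = (1 + v)*(-2 + v) (p(v) = (v + 1)*(v - 2) = (1 + v)*(-2 + v))
k(o) = o*(10 - 5*o**2 + 5*o) (k(o) = ((-2 + o**2 - o)*(-5))*o = (10 - 5*o**2 + 5*o)*o = o*(10 - 5*o**2 + 5*o))
195*k(10) = 195*(5*10*(2 + 10 - 1*10**2)) = 195*(5*10*(2 + 10 - 1*100)) = 195*(5*10*(2 + 10 - 100)) = 195*(5*10*(-88)) = 195*(-4400) = -858000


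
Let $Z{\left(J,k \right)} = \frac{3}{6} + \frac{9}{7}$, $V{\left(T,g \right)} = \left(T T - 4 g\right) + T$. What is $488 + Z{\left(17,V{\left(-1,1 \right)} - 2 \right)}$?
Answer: $\frac{6857}{14} \approx 489.79$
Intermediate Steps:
$V{\left(T,g \right)} = T + T^{2} - 4 g$ ($V{\left(T,g \right)} = \left(T^{2} - 4 g\right) + T = T + T^{2} - 4 g$)
$Z{\left(J,k \right)} = \frac{25}{14}$ ($Z{\left(J,k \right)} = 3 \cdot \frac{1}{6} + 9 \cdot \frac{1}{7} = \frac{1}{2} + \frac{9}{7} = \frac{25}{14}$)
$488 + Z{\left(17,V{\left(-1,1 \right)} - 2 \right)} = 488 + \frac{25}{14} = \frac{6857}{14}$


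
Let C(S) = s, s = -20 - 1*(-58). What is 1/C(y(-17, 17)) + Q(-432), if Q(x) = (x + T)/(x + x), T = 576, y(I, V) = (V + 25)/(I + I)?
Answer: -8/57 ≈ -0.14035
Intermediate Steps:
y(I, V) = (25 + V)/(2*I) (y(I, V) = (25 + V)/((2*I)) = (25 + V)*(1/(2*I)) = (25 + V)/(2*I))
s = 38 (s = -20 + 58 = 38)
C(S) = 38
Q(x) = (576 + x)/(2*x) (Q(x) = (x + 576)/(x + x) = (576 + x)/((2*x)) = (576 + x)*(1/(2*x)) = (576 + x)/(2*x))
1/C(y(-17, 17)) + Q(-432) = 1/38 + (1/2)*(576 - 432)/(-432) = 1/38 + (1/2)*(-1/432)*144 = 1/38 - 1/6 = -8/57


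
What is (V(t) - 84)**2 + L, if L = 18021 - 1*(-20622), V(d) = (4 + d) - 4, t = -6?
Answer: 46743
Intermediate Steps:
V(d) = d
L = 38643 (L = 18021 + 20622 = 38643)
(V(t) - 84)**2 + L = (-6 - 84)**2 + 38643 = (-90)**2 + 38643 = 8100 + 38643 = 46743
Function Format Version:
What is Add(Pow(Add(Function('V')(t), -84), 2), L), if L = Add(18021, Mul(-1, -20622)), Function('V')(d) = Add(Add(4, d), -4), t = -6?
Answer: 46743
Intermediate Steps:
Function('V')(d) = d
L = 38643 (L = Add(18021, 20622) = 38643)
Add(Pow(Add(Function('V')(t), -84), 2), L) = Add(Pow(Add(-6, -84), 2), 38643) = Add(Pow(-90, 2), 38643) = Add(8100, 38643) = 46743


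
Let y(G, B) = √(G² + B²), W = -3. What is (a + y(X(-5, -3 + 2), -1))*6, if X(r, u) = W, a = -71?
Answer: -426 + 6*√10 ≈ -407.03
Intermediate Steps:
X(r, u) = -3
y(G, B) = √(B² + G²)
(a + y(X(-5, -3 + 2), -1))*6 = (-71 + √((-1)² + (-3)²))*6 = (-71 + √(1 + 9))*6 = (-71 + √10)*6 = -426 + 6*√10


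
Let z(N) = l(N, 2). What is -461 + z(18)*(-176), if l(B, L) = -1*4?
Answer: 243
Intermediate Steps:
l(B, L) = -4
z(N) = -4
-461 + z(18)*(-176) = -461 - 4*(-176) = -461 + 704 = 243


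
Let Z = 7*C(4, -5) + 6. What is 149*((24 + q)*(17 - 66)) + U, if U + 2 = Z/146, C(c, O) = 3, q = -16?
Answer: -8527833/146 ≈ -58410.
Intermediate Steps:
Z = 27 (Z = 7*3 + 6 = 21 + 6 = 27)
U = -265/146 (U = -2 + 27/146 = -265/146 ≈ -1.8151)
149*((24 + q)*(17 - 66)) + U = 149*((24 - 16)*(17 - 66)) - 265/146 = 149*(8*(-49)) - 265/146 = 149*(-392) - 265/146 = -58408 - 265/146 = -8527833/146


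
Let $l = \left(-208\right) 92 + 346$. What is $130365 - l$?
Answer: $149155$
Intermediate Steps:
$l = -18790$ ($l = -19136 + 346 = -18790$)
$130365 - l = 130365 - -18790 = 130365 + 18790 = 149155$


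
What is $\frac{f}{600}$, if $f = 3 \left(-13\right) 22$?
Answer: $- \frac{143}{100} \approx -1.43$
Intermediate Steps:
$f = -858$ ($f = \left(-39\right) 22 = -858$)
$\frac{f}{600} = - \frac{858}{600} = \left(-858\right) \frac{1}{600} = - \frac{143}{100}$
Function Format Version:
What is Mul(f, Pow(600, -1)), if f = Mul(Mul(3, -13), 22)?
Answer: Rational(-143, 100) ≈ -1.4300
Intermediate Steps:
f = -858 (f = Mul(-39, 22) = -858)
Mul(f, Pow(600, -1)) = Mul(-858, Pow(600, -1)) = Mul(-858, Rational(1, 600)) = Rational(-143, 100)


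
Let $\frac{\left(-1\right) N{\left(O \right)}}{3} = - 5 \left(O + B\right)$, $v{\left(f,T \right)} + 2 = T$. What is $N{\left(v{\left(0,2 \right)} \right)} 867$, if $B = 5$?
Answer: $65025$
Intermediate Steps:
$v{\left(f,T \right)} = -2 + T$
$N{\left(O \right)} = 75 + 15 O$ ($N{\left(O \right)} = - 3 \left(- 5 \left(O + 5\right)\right) = - 3 \left(- 5 \left(5 + O\right)\right) = - 3 \left(-25 - 5 O\right) = 75 + 15 O$)
$N{\left(v{\left(0,2 \right)} \right)} 867 = \left(75 + 15 \left(-2 + 2\right)\right) 867 = \left(75 + 15 \cdot 0\right) 867 = \left(75 + 0\right) 867 = 75 \cdot 867 = 65025$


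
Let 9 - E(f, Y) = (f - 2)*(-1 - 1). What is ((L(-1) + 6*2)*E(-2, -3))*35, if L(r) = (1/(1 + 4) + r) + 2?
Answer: 462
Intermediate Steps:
E(f, Y) = 5 + 2*f (E(f, Y) = 9 - (f - 2)*(-1 - 1) = 9 - (-2 + f)*(-2) = 9 - (4 - 2*f) = 9 + (-4 + 2*f) = 5 + 2*f)
L(r) = 11/5 + r (L(r) = (1/5 + r) + 2 = (⅕ + r) + 2 = 11/5 + r)
((L(-1) + 6*2)*E(-2, -3))*35 = (((11/5 - 1) + 6*2)*(5 + 2*(-2)))*35 = ((6/5 + 12)*(5 - 4))*35 = ((66/5)*1)*35 = (66/5)*35 = 462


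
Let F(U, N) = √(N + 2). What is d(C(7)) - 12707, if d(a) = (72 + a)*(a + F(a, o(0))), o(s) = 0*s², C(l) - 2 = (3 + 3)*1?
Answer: -12067 + 80*√2 ≈ -11954.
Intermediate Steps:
C(l) = 8 (C(l) = 2 + (3 + 3)*1 = 2 + 6*1 = 2 + 6 = 8)
o(s) = 0
F(U, N) = √(2 + N)
d(a) = (72 + a)*(a + √2) (d(a) = (72 + a)*(a + √(2 + 0)) = (72 + a)*(a + √2))
d(C(7)) - 12707 = (8² + 72*8 + 72*√2 + 8*√2) - 12707 = (64 + 576 + 72*√2 + 8*√2) - 12707 = (640 + 80*√2) - 12707 = -12067 + 80*√2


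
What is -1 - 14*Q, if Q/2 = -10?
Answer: 279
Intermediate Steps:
Q = -20 (Q = 2*(-10) = -20)
-1 - 14*Q = -1 - 14*(-20) = -1 + 280 = 279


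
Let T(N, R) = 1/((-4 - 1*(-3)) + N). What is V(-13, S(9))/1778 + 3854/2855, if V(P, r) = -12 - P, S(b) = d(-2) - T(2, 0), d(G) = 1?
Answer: 6855267/5076190 ≈ 1.3505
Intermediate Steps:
T(N, R) = 1/(-1 + N) (T(N, R) = 1/((-4 + 3) + N) = 1/(-1 + N))
S(b) = 0 (S(b) = 1 - 1/(-1 + 2) = 1 - 1/1 = 1 - 1*1 = 1 - 1 = 0)
V(-13, S(9))/1778 + 3854/2855 = (-12 - 1*(-13))/1778 + 3854/2855 = (-12 + 13)*(1/1778) + 3854*(1/2855) = 1*(1/1778) + 3854/2855 = 1/1778 + 3854/2855 = 6855267/5076190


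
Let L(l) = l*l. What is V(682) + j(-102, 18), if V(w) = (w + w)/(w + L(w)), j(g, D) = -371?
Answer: -253391/683 ≈ -371.00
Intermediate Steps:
L(l) = l²
V(w) = 2*w/(w + w²) (V(w) = (w + w)/(w + w²) = (2*w)/(w + w²) = 2*w/(w + w²))
V(682) + j(-102, 18) = 2/(1 + 682) - 371 = 2/683 - 371 = -253391/683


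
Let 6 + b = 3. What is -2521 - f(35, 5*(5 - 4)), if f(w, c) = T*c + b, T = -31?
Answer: -2363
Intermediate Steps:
b = -3 (b = -6 + 3 = -3)
f(w, c) = -3 - 31*c (f(w, c) = -31*c - 3 = -3 - 31*c)
-2521 - f(35, 5*(5 - 4)) = -2521 - (-3 - 155*(5 - 4)) = -2521 - (-3 - 155) = -2521 - 1*(-158) = -2521 + 158 = -2363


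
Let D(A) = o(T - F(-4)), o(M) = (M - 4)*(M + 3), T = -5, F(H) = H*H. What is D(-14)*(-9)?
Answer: -4050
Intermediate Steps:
F(H) = H**2
o(M) = (-4 + M)*(3 + M)
D(A) = 450 (D(A) = -12 + (-5 - 1*(-4)**2)**2 - (-5 - 1*(-4)**2) = -12 + (-5 - 1*16)**2 - (-5 - 1*16) = -12 + (-5 - 16)**2 - (-5 - 16) = -12 + (-21)**2 - 1*(-21) = -12 + 441 + 21 = 450)
D(-14)*(-9) = 450*(-9) = -4050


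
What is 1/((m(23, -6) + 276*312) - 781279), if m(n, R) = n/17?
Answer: -17/11817816 ≈ -1.4385e-6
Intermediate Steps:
m(n, R) = n/17 (m(n, R) = n*(1/17) = n/17)
1/((m(23, -6) + 276*312) - 781279) = 1/(((1/17)*23 + 276*312) - 781279) = 1/((23/17 + 86112) - 781279) = 1/(1463927/17 - 781279) = 1/(-11817816/17) = -17/11817816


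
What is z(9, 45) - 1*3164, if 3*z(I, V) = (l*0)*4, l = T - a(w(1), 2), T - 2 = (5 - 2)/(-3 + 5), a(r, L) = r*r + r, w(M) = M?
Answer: -3164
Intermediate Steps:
a(r, L) = r + r² (a(r, L) = r² + r = r + r²)
T = 7/2 (T = 2 + (5 - 2)/(-3 + 5) = 2 + 3/2 = 7/2 ≈ 3.5000)
l = 3/2 (l = 7/2 - (1 + 1) = 7/2 - 2 = 3/2 ≈ 1.5000)
z(I, V) = 0 (z(I, V) = (((3/2)*0)*4)/3 = (0*4)/3 = (⅓)*0 = 0)
z(9, 45) - 1*3164 = 0 - 1*3164 = 0 - 3164 = -3164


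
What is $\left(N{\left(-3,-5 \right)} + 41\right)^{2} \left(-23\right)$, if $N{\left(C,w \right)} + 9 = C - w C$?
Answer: $-4508$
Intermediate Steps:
$N{\left(C,w \right)} = -9 + C - C w$ ($N{\left(C,w \right)} = -9 - \left(- C + w C\right) = -9 - \left(- C + C w\right) = -9 + C - C w$)
$\left(N{\left(-3,-5 \right)} + 41\right)^{2} \left(-23\right) = \left(\left(-9 - 3 - \left(-3\right) \left(-5\right)\right) + 41\right)^{2} \left(-23\right) = \left(\left(-9 - 3 - 15\right) + 41\right)^{2} \left(-23\right) = \left(-27 + 41\right)^{2} \left(-23\right) = 14^{2} \left(-23\right) = 196 \left(-23\right) = -4508$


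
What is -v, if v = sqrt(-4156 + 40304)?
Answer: -2*sqrt(9037) ≈ -190.13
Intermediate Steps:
v = 2*sqrt(9037) (v = sqrt(36148) = 2*sqrt(9037) ≈ 190.13)
-v = -2*sqrt(9037)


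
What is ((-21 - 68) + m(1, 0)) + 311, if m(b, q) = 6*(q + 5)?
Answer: 252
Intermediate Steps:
m(b, q) = 30 + 6*q (m(b, q) = 6*(5 + q) = 30 + 6*q)
((-21 - 68) + m(1, 0)) + 311 = ((-21 - 68) + (30 + 6*0)) + 311 = (-89 + (30 + 0)) + 311 = (-89 + 30) + 311 = -59 + 311 = 252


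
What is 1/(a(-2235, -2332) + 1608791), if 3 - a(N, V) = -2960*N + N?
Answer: -1/5004571 ≈ -1.9982e-7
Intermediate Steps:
a(N, V) = 3 + 2959*N (a(N, V) = 3 - (-2960*N + N) = 3 - (-2959)*N = 3 + 2959*N)
1/(a(-2235, -2332) + 1608791) = 1/((3 + 2959*(-2235)) + 1608791) = 1/((3 - 6613365) + 1608791) = 1/(-6613362 + 1608791) = 1/(-5004571) = -1/5004571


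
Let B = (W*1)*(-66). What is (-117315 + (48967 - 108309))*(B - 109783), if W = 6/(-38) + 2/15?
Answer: 1842396660767/95 ≈ 1.9394e+10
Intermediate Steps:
W = -7/285 (W = 6*(-1/38) + 2*(1/15) = -3/19 + 2/15 = -7/285 ≈ -0.024561)
B = 154/95 (B = -7/285*1*(-66) = -7/285*(-66) = 154/95 ≈ 1.6211)
(-117315 + (48967 - 108309))*(B - 109783) = (-117315 + (48967 - 108309))*(154/95 - 109783) = (-117315 - 59342)*(-10429231/95) = -176657*(-10429231/95) = 1842396660767/95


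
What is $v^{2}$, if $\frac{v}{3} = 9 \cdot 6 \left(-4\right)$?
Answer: $419904$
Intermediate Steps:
$v = -648$ ($v = 3 \cdot 9 \cdot 6 \left(-4\right) = 3 \cdot 54 \left(-4\right) = 3 \left(-216\right) = -648$)
$v^{2} = \left(-648\right)^{2} = 419904$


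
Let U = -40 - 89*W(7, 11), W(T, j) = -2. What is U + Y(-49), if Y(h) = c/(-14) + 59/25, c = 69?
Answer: 47401/350 ≈ 135.43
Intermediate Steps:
Y(h) = -899/350 (Y(h) = 69/(-14) + 59/25 = 69*(-1/14) + 59*(1/25) = -69/14 + 59/25 = -899/350)
U = 138 (U = -40 - 89*(-2) = -40 + 178 = 138)
U + Y(-49) = 138 - 899/350 = 47401/350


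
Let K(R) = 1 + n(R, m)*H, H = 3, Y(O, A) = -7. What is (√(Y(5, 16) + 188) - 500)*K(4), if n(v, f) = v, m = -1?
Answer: -6500 + 13*√181 ≈ -6325.1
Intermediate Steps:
K(R) = 1 + 3*R (K(R) = 1 + R*3 = 1 + 3*R)
(√(Y(5, 16) + 188) - 500)*K(4) = (√(-7 + 188) - 500)*(1 + 3*4) = (√181 - 500)*(1 + 12) = (-500 + √181)*13 = -6500 + 13*√181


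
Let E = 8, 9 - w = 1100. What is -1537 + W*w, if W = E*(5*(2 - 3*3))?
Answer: 303943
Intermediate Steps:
w = -1091 (w = 9 - 1*1100 = 9 - 1100 = -1091)
W = -280 (W = 8*(5*(2 - 3*3)) = 8*(5*(2 - 9)) = 8*(5*(-7)) = 8*(-35) = -280)
-1537 + W*w = -1537 - 280*(-1091) = -1537 + 305480 = 303943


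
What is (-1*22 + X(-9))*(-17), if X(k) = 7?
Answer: 255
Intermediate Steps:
(-1*22 + X(-9))*(-17) = (-1*22 + 7)*(-17) = (-22 + 7)*(-17) = -15*(-17) = 255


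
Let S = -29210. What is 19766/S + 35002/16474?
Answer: 174195834/120301385 ≈ 1.4480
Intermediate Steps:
19766/S + 35002/16474 = 19766/(-29210) + 35002/16474 = 19766*(-1/29210) + 35002*(1/16474) = -9883/14605 + 17501/8237 = 174195834/120301385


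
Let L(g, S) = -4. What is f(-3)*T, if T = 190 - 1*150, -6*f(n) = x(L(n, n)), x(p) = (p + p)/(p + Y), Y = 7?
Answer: 160/9 ≈ 17.778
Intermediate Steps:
x(p) = 2*p/(7 + p) (x(p) = (p + p)/(p + 7) = (2*p)/(7 + p) = 2*p/(7 + p))
f(n) = 4/9 (f(n) = -(-4)/(3*(7 - 4)) = -(-4)/(3*3) = -⅙*(-8/3) = 4/9)
T = 40 (T = 190 - 150 = 40)
f(-3)*T = (4/9)*40 = 160/9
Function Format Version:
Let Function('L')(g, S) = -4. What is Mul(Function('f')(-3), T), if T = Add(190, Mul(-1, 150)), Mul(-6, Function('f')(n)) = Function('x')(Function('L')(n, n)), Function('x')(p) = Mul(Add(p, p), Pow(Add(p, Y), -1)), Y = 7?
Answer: Rational(160, 9) ≈ 17.778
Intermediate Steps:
Function('x')(p) = Mul(2, p, Pow(Add(7, p), -1)) (Function('x')(p) = Mul(Add(p, p), Pow(Add(p, 7), -1)) = Mul(Mul(2, p), Pow(Add(7, p), -1)) = Mul(2, p, Pow(Add(7, p), -1)))
Function('f')(n) = Rational(4, 9) (Function('f')(n) = Mul(Rational(-1, 6), Mul(2, -4, Pow(Add(7, -4), -1))) = Mul(Rational(-1, 6), Mul(2, -4, Pow(3, -1))) = Mul(Rational(-1, 6), Mul(2, -4, Rational(1, 3))) = Mul(Rational(-1, 6), Rational(-8, 3)) = Rational(4, 9))
T = 40 (T = Add(190, -150) = 40)
Mul(Function('f')(-3), T) = Mul(Rational(4, 9), 40) = Rational(160, 9)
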